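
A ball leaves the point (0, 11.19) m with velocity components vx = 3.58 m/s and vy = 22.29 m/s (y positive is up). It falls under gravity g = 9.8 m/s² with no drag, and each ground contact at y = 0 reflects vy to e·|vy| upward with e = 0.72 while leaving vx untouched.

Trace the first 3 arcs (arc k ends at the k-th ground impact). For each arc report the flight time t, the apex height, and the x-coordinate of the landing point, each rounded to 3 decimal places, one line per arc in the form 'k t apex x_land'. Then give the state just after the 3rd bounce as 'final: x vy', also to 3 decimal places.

Arc 1: start y=11.190, vy=22.290 → t=5.005, apex=36.539, x_land=17.919, impact vy=-26.761
  bounce: vy ← 0.72·26.761 = 19.268
Arc 2: start y=0.000, vy=19.268 → t=3.932, apex=18.942, x_land=31.996, impact vy=-19.268
  bounce: vy ← 0.72·19.268 = 13.873
Arc 3: start y=0.000, vy=13.873 → t=2.831, apex=9.819, x_land=42.132, impact vy=-13.873
  bounce: vy ← 0.72·13.873 = 9.989

1 5.005 36.539 17.919
2 3.932 18.942 31.996
3 2.831 9.819 42.132
final: 42.132 9.989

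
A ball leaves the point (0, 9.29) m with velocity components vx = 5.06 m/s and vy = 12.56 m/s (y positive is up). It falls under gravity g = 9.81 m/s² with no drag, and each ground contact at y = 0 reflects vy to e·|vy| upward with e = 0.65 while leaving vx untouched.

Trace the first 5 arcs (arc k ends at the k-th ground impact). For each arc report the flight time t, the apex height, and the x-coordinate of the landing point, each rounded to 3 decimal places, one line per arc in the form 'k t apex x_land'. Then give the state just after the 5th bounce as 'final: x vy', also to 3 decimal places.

Arc 1: start y=9.290, vy=12.560 → t=3.160, apex=17.330, x_land=15.990, impact vy=-18.440
  bounce: vy ← 0.65·18.440 = 11.986
Arc 2: start y=0.000, vy=11.986 → t=2.444, apex=7.322, x_land=28.354, impact vy=-11.986
  bounce: vy ← 0.65·11.986 = 7.791
Arc 3: start y=0.000, vy=7.791 → t=1.588, apex=3.094, x_land=36.391, impact vy=-7.791
  bounce: vy ← 0.65·7.791 = 5.064
Arc 4: start y=0.000, vy=5.064 → t=1.032, apex=1.307, x_land=41.615, impact vy=-5.064
  bounce: vy ← 0.65·5.064 = 3.292
Arc 5: start y=0.000, vy=3.292 → t=0.671, apex=0.552, x_land=45.011, impact vy=-3.292
  bounce: vy ← 0.65·3.292 = 2.140

1 3.160 17.330 15.990
2 2.444 7.322 28.354
3 1.588 3.094 36.391
4 1.032 1.307 41.615
5 0.671 0.552 45.011
final: 45.011 2.140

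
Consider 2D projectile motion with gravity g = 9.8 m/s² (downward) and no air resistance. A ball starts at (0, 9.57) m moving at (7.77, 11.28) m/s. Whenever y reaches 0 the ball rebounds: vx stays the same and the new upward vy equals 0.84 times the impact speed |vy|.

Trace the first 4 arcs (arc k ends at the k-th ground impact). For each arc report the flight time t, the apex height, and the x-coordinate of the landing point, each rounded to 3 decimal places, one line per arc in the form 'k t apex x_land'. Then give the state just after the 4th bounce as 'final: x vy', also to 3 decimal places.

1 2.962 16.062 23.011
2 3.042 11.333 46.645
3 2.555 7.997 66.497
4 2.146 5.642 83.173
final: 83.173 8.834

Arc 1: start y=9.570, vy=11.280 → t=2.962, apex=16.062, x_land=23.011, impact vy=-17.743
  bounce: vy ← 0.84·17.743 = 14.904
Arc 2: start y=0.000, vy=14.904 → t=3.042, apex=11.333, x_land=46.645, impact vy=-14.904
  bounce: vy ← 0.84·14.904 = 12.519
Arc 3: start y=0.000, vy=12.519 → t=2.555, apex=7.997, x_land=66.497, impact vy=-12.519
  bounce: vy ← 0.84·12.519 = 10.516
Arc 4: start y=0.000, vy=10.516 → t=2.146, apex=5.642, x_land=83.173, impact vy=-10.516
  bounce: vy ← 0.84·10.516 = 8.834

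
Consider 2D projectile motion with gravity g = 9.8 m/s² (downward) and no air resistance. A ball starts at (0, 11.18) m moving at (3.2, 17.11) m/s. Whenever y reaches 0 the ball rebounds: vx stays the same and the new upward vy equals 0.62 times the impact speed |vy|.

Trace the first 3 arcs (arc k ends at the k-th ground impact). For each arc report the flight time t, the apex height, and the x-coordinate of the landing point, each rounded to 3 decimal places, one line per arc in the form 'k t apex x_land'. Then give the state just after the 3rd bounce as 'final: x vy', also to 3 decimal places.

1 4.055 26.116 12.975
2 2.863 10.039 22.135
3 1.775 3.859 27.815
final: 27.815 5.392

Arc 1: start y=11.180, vy=17.110 → t=4.055, apex=26.116, x_land=12.975, impact vy=-22.625
  bounce: vy ← 0.62·22.625 = 14.027
Arc 2: start y=0.000, vy=14.027 → t=2.863, apex=10.039, x_land=22.135, impact vy=-14.027
  bounce: vy ← 0.62·14.027 = 8.697
Arc 3: start y=0.000, vy=8.697 → t=1.775, apex=3.859, x_land=27.815, impact vy=-8.697
  bounce: vy ← 0.62·8.697 = 5.392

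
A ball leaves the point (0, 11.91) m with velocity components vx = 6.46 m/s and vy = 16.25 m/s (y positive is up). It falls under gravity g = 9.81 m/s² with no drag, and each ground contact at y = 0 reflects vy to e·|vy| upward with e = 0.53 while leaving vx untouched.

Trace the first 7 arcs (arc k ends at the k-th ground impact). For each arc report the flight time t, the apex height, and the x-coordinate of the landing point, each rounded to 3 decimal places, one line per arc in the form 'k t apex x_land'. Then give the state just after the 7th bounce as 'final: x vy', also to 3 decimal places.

1 3.931 25.369 25.392
2 2.411 7.126 40.965
3 1.278 2.002 49.219
4 0.677 0.562 53.593
5 0.359 0.158 55.912
6 0.190 0.044 57.140
7 0.101 0.012 57.792
final: 57.792 0.262

Arc 1: start y=11.910, vy=16.250 → t=3.931, apex=25.369, x_land=25.392, impact vy=-22.310
  bounce: vy ← 0.53·22.310 = 11.824
Arc 2: start y=0.000, vy=11.824 → t=2.411, apex=7.126, x_land=40.965, impact vy=-11.824
  bounce: vy ← 0.53·11.824 = 6.267
Arc 3: start y=0.000, vy=6.267 → t=1.278, apex=2.002, x_land=49.219, impact vy=-6.267
  bounce: vy ← 0.53·6.267 = 3.321
Arc 4: start y=0.000, vy=3.321 → t=0.677, apex=0.562, x_land=53.593, impact vy=-3.321
  bounce: vy ← 0.53·3.321 = 1.760
Arc 5: start y=0.000, vy=1.760 → t=0.359, apex=0.158, x_land=55.912, impact vy=-1.760
  bounce: vy ← 0.53·1.760 = 0.933
Arc 6: start y=0.000, vy=0.933 → t=0.190, apex=0.044, x_land=57.140, impact vy=-0.933
  bounce: vy ← 0.53·0.933 = 0.494
Arc 7: start y=0.000, vy=0.494 → t=0.101, apex=0.012, x_land=57.792, impact vy=-0.494
  bounce: vy ← 0.53·0.494 = 0.262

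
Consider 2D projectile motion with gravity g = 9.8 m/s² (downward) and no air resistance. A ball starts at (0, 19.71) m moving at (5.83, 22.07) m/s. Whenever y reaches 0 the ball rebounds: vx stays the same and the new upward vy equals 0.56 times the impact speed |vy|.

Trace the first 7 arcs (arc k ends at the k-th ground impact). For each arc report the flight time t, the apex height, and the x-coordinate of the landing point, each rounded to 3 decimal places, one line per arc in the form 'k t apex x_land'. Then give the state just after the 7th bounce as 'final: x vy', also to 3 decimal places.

1 5.268 44.561 30.711
2 3.378 13.974 50.402
3 1.891 4.382 61.429
4 1.059 1.374 67.604
5 0.593 0.431 71.062
6 0.332 0.135 72.998
7 0.186 0.042 74.083
final: 74.083 0.510

Arc 1: start y=19.710, vy=22.070 → t=5.268, apex=44.561, x_land=30.711, impact vy=-29.553
  bounce: vy ← 0.56·29.553 = 16.550
Arc 2: start y=0.000, vy=16.550 → t=3.378, apex=13.974, x_land=50.402, impact vy=-16.550
  bounce: vy ← 0.56·16.550 = 9.268
Arc 3: start y=0.000, vy=9.268 → t=1.891, apex=4.382, x_land=61.429, impact vy=-9.268
  bounce: vy ← 0.56·9.268 = 5.190
Arc 4: start y=0.000, vy=5.190 → t=1.059, apex=1.374, x_land=67.604, impact vy=-5.190
  bounce: vy ← 0.56·5.190 = 2.906
Arc 5: start y=0.000, vy=2.906 → t=0.593, apex=0.431, x_land=71.062, impact vy=-2.906
  bounce: vy ← 0.56·2.906 = 1.628
Arc 6: start y=0.000, vy=1.628 → t=0.332, apex=0.135, x_land=72.998, impact vy=-1.628
  bounce: vy ← 0.56·1.628 = 0.911
Arc 7: start y=0.000, vy=0.911 → t=0.186, apex=0.042, x_land=74.083, impact vy=-0.911
  bounce: vy ← 0.56·0.911 = 0.510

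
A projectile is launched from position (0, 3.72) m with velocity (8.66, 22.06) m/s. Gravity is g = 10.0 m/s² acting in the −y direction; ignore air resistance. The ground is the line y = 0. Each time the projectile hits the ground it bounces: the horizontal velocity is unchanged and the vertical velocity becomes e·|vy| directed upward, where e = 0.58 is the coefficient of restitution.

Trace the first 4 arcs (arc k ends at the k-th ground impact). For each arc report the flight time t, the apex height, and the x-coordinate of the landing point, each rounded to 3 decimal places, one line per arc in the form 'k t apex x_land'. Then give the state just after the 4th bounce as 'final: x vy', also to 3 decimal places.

Arc 1: start y=3.720, vy=22.060 → t=4.575, apex=28.052, x_land=39.616, impact vy=-23.686
  bounce: vy ← 0.58·23.686 = 13.738
Arc 2: start y=0.000, vy=13.738 → t=2.748, apex=9.437, x_land=63.411, impact vy=-13.738
  bounce: vy ← 0.58·13.738 = 7.968
Arc 3: start y=0.000, vy=7.968 → t=1.594, apex=3.175, x_land=77.211, impact vy=-7.968
  bounce: vy ← 0.58·7.968 = 4.621
Arc 4: start y=0.000, vy=4.621 → t=0.924, apex=1.068, x_land=85.216, impact vy=-4.621
  bounce: vy ← 0.58·4.621 = 2.680

1 4.575 28.052 39.616
2 2.748 9.437 63.411
3 1.594 3.175 77.211
4 0.924 1.068 85.216
final: 85.216 2.680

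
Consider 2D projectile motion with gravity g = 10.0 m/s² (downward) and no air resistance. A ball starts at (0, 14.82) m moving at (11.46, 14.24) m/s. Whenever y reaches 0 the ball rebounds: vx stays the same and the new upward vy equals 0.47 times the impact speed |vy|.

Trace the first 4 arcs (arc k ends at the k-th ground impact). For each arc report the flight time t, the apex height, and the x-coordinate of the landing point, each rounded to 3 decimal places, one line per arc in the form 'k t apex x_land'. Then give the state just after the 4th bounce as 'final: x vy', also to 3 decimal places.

Arc 1: start y=14.820, vy=14.240 → t=3.658, apex=24.959, x_land=41.923, impact vy=-22.342
  bounce: vy ← 0.47·22.342 = 10.501
Arc 2: start y=0.000, vy=10.501 → t=2.100, apex=5.513, x_land=65.991, impact vy=-10.501
  bounce: vy ← 0.47·10.501 = 4.935
Arc 3: start y=0.000, vy=4.935 → t=0.987, apex=1.218, x_land=77.303, impact vy=-4.935
  bounce: vy ← 0.47·4.935 = 2.320
Arc 4: start y=0.000, vy=2.320 → t=0.464, apex=0.269, x_land=82.620, impact vy=-2.320
  bounce: vy ← 0.47·2.320 = 1.090

1 3.658 24.959 41.923
2 2.100 5.513 65.991
3 0.987 1.218 77.303
4 0.464 0.269 82.620
final: 82.620 1.090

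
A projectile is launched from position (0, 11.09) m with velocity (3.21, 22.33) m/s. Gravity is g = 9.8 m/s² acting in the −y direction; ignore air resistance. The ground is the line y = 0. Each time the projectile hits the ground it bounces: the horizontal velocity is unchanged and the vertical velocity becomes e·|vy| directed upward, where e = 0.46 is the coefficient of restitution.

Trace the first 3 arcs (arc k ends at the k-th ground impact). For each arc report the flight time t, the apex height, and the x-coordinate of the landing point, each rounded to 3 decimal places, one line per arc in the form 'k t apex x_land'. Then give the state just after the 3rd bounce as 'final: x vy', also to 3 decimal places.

Arc 1: start y=11.090, vy=22.330 → t=5.009, apex=36.530, x_land=16.079, impact vy=-26.758
  bounce: vy ← 0.46·26.758 = 12.309
Arc 2: start y=0.000, vy=12.309 → t=2.512, apex=7.730, x_land=24.142, impact vy=-12.309
  bounce: vy ← 0.46·12.309 = 5.662
Arc 3: start y=0.000, vy=5.662 → t=1.156, apex=1.636, x_land=27.851, impact vy=-5.662
  bounce: vy ← 0.46·5.662 = 2.605

1 5.009 36.530 16.079
2 2.512 7.730 24.142
3 1.156 1.636 27.851
final: 27.851 2.605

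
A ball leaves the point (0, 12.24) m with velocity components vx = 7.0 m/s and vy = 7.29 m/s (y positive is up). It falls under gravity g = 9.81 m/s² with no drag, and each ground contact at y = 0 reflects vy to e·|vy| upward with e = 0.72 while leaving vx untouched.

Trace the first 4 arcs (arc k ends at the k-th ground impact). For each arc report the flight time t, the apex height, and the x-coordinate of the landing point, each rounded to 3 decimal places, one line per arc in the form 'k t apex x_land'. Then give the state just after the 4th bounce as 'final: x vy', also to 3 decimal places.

1 2.489 14.949 17.422
2 2.514 7.749 35.019
3 1.810 4.017 47.689
4 1.303 2.083 56.812
final: 56.812 4.602

Arc 1: start y=12.240, vy=7.290 → t=2.489, apex=14.949, x_land=17.422, impact vy=-17.126
  bounce: vy ← 0.72·17.126 = 12.331
Arc 2: start y=0.000, vy=12.331 → t=2.514, apex=7.749, x_land=35.019, impact vy=-12.331
  bounce: vy ← 0.72·12.331 = 8.878
Arc 3: start y=0.000, vy=8.878 → t=1.810, apex=4.017, x_land=47.689, impact vy=-8.878
  bounce: vy ← 0.72·8.878 = 6.392
Arc 4: start y=0.000, vy=6.392 → t=1.303, apex=2.083, x_land=56.812, impact vy=-6.392
  bounce: vy ← 0.72·6.392 = 4.602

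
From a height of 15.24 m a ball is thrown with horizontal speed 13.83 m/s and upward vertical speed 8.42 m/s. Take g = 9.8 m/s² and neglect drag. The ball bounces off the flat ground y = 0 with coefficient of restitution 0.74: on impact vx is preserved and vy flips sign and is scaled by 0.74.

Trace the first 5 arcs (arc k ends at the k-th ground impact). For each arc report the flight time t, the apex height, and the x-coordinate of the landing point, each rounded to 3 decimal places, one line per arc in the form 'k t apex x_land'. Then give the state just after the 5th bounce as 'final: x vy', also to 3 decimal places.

Arc 1: start y=15.240, vy=8.420 → t=2.821, apex=18.857, x_land=39.013, impact vy=-19.225
  bounce: vy ← 0.74·19.225 = 14.226
Arc 2: start y=0.000, vy=14.226 → t=2.903, apex=10.326, x_land=79.167, impact vy=-14.226
  bounce: vy ← 0.74·14.226 = 10.528
Arc 3: start y=0.000, vy=10.528 → t=2.148, apex=5.655, x_land=108.880, impact vy=-10.528
  bounce: vy ← 0.74·10.528 = 7.790
Arc 4: start y=0.000, vy=7.790 → t=1.590, apex=3.096, x_land=130.869, impact vy=-7.790
  bounce: vy ← 0.74·7.790 = 5.765
Arc 5: start y=0.000, vy=5.765 → t=1.177, apex=1.696, x_land=147.140, impact vy=-5.765
  bounce: vy ← 0.74·5.765 = 4.266

1 2.821 18.857 39.013
2 2.903 10.326 79.167
3 2.148 5.655 108.880
4 1.590 3.096 130.869
5 1.177 1.696 147.140
final: 147.140 4.266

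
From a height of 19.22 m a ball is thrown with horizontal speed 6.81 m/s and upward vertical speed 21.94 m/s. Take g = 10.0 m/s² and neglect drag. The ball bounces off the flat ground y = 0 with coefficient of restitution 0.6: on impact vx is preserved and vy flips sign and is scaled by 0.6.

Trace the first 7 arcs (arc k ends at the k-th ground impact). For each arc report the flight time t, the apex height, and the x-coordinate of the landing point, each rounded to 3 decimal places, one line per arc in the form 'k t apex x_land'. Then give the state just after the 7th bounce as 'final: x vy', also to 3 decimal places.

1 5.136 43.288 34.979
2 3.531 15.584 59.024
3 2.119 5.610 73.451
4 1.271 2.020 82.107
5 0.763 0.727 87.301
6 0.458 0.262 90.417
7 0.275 0.094 92.287
final: 92.287 0.824

Arc 1: start y=19.220, vy=21.940 → t=5.136, apex=43.288, x_land=34.979, impact vy=-29.424
  bounce: vy ← 0.6·29.424 = 17.654
Arc 2: start y=0.000, vy=17.654 → t=3.531, apex=15.584, x_land=59.024, impact vy=-17.654
  bounce: vy ← 0.6·17.654 = 10.593
Arc 3: start y=0.000, vy=10.593 → t=2.119, apex=5.610, x_land=73.451, impact vy=-10.593
  bounce: vy ← 0.6·10.593 = 6.356
Arc 4: start y=0.000, vy=6.356 → t=1.271, apex=2.020, x_land=82.107, impact vy=-6.356
  bounce: vy ← 0.6·6.356 = 3.813
Arc 5: start y=0.000, vy=3.813 → t=0.763, apex=0.727, x_land=87.301, impact vy=-3.813
  bounce: vy ← 0.6·3.813 = 2.288
Arc 6: start y=0.000, vy=2.288 → t=0.458, apex=0.262, x_land=90.417, impact vy=-2.288
  bounce: vy ← 0.6·2.288 = 1.373
Arc 7: start y=0.000, vy=1.373 → t=0.275, apex=0.094, x_land=92.287, impact vy=-1.373
  bounce: vy ← 0.6·1.373 = 0.824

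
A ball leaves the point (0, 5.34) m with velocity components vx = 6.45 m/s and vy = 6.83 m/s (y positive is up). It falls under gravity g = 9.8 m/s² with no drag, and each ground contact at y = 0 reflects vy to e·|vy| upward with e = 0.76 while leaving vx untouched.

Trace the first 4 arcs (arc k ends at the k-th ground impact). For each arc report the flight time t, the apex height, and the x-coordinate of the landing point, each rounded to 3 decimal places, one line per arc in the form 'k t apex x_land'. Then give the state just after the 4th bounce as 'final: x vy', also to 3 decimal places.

Arc 1: start y=5.340, vy=6.830 → t=1.952, apex=7.720, x_land=12.591, impact vy=-12.301
  bounce: vy ← 0.76·12.301 = 9.349
Arc 2: start y=0.000, vy=9.349 → t=1.908, apex=4.459, x_land=24.897, impact vy=-9.349
  bounce: vy ← 0.76·9.349 = 7.105
Arc 3: start y=0.000, vy=7.105 → t=1.450, apex=2.576, x_land=34.250, impact vy=-7.105
  bounce: vy ← 0.76·7.105 = 5.400
Arc 4: start y=0.000, vy=5.400 → t=1.102, apex=1.488, x_land=41.358, impact vy=-5.400
  bounce: vy ← 0.76·5.400 = 4.104

1 1.952 7.720 12.591
2 1.908 4.459 24.897
3 1.450 2.576 34.250
4 1.102 1.488 41.358
final: 41.358 4.104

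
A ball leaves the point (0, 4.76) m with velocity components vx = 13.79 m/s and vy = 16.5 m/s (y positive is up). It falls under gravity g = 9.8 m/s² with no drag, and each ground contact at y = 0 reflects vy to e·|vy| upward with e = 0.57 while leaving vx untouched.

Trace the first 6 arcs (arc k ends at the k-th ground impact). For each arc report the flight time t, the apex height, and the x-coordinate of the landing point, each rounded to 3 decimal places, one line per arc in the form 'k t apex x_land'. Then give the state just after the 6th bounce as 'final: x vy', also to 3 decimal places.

Arc 1: start y=4.760, vy=16.500 → t=3.635, apex=18.650, x_land=50.121, impact vy=-19.119
  bounce: vy ← 0.57·19.119 = 10.898
Arc 2: start y=0.000, vy=10.898 → t=2.224, apex=6.059, x_land=80.791, impact vy=-10.898
  bounce: vy ← 0.57·10.898 = 6.212
Arc 3: start y=0.000, vy=6.212 → t=1.268, apex=1.969, x_land=98.273, impact vy=-6.212
  bounce: vy ← 0.57·6.212 = 3.541
Arc 4: start y=0.000, vy=3.541 → t=0.723, apex=0.640, x_land=108.238, impact vy=-3.541
  bounce: vy ← 0.57·3.541 = 2.018
Arc 5: start y=0.000, vy=2.018 → t=0.412, apex=0.208, x_land=113.918, impact vy=-2.018
  bounce: vy ← 0.57·2.018 = 1.150
Arc 6: start y=0.000, vy=1.150 → t=0.235, apex=0.068, x_land=117.155, impact vy=-1.150
  bounce: vy ← 0.57·1.150 = 0.656

1 3.635 18.650 50.121
2 2.224 6.059 80.791
3 1.268 1.969 98.273
4 0.723 0.640 108.238
5 0.412 0.208 113.918
6 0.235 0.068 117.155
final: 117.155 0.656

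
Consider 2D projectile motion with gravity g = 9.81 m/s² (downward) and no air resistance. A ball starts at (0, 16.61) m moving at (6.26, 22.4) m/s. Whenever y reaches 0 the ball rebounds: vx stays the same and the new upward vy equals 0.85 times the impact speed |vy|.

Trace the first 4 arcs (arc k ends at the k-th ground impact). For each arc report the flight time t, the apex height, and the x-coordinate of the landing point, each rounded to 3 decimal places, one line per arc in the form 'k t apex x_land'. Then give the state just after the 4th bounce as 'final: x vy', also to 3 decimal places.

1 5.216 42.184 32.652
2 4.985 30.478 63.861
3 4.238 22.020 90.388
4 3.602 15.910 112.937
final: 112.937 15.018

Arc 1: start y=16.610, vy=22.400 → t=5.216, apex=42.184, x_land=32.652, impact vy=-28.769
  bounce: vy ← 0.85·28.769 = 24.454
Arc 2: start y=0.000, vy=24.454 → t=4.985, apex=30.478, x_land=63.861, impact vy=-24.454
  bounce: vy ← 0.85·24.454 = 20.786
Arc 3: start y=0.000, vy=20.786 → t=4.238, apex=22.020, x_land=90.388, impact vy=-20.786
  bounce: vy ← 0.85·20.786 = 17.668
Arc 4: start y=0.000, vy=17.668 → t=3.602, apex=15.910, x_land=112.937, impact vy=-17.668
  bounce: vy ← 0.85·17.668 = 15.018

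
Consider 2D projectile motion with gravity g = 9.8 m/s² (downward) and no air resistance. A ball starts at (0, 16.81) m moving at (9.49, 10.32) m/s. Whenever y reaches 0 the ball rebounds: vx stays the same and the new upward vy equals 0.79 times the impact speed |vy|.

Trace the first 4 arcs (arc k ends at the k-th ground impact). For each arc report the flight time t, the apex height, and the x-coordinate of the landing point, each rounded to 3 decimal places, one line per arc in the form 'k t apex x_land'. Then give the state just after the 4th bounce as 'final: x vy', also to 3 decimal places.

Arc 1: start y=16.810, vy=10.320 → t=3.184, apex=22.244, x_land=30.213, impact vy=-20.880
  bounce: vy ← 0.79·20.880 = 16.495
Arc 2: start y=0.000, vy=16.495 → t=3.366, apex=13.882, x_land=62.160, impact vy=-16.495
  bounce: vy ← 0.79·16.495 = 13.031
Arc 3: start y=0.000, vy=13.031 → t=2.659, apex=8.664, x_land=87.398, impact vy=-13.031
  bounce: vy ← 0.79·13.031 = 10.295
Arc 4: start y=0.000, vy=10.295 → t=2.101, apex=5.407, x_land=107.336, impact vy=-10.295
  bounce: vy ← 0.79·10.295 = 8.133

1 3.184 22.244 30.213
2 3.366 13.882 62.160
3 2.659 8.664 87.398
4 2.101 5.407 107.336
final: 107.336 8.133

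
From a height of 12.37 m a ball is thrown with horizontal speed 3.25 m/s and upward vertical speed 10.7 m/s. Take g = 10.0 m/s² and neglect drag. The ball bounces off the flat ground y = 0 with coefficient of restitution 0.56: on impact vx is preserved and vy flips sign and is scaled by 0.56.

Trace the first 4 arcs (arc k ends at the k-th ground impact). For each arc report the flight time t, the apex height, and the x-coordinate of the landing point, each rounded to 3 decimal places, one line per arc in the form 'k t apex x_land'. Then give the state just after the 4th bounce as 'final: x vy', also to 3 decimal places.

1 2.972 18.094 9.660
2 2.131 5.674 16.585
3 1.193 1.780 20.462
4 0.668 0.558 22.634
final: 22.634 1.871

Arc 1: start y=12.370, vy=10.700 → t=2.972, apex=18.094, x_land=9.660, impact vy=-19.023
  bounce: vy ← 0.56·19.023 = 10.653
Arc 2: start y=0.000, vy=10.653 → t=2.131, apex=5.674, x_land=16.585, impact vy=-10.653
  bounce: vy ← 0.56·10.653 = 5.966
Arc 3: start y=0.000, vy=5.966 → t=1.193, apex=1.780, x_land=20.462, impact vy=-5.966
  bounce: vy ← 0.56·5.966 = 3.341
Arc 4: start y=0.000, vy=3.341 → t=0.668, apex=0.558, x_land=22.634, impact vy=-3.341
  bounce: vy ← 0.56·3.341 = 1.871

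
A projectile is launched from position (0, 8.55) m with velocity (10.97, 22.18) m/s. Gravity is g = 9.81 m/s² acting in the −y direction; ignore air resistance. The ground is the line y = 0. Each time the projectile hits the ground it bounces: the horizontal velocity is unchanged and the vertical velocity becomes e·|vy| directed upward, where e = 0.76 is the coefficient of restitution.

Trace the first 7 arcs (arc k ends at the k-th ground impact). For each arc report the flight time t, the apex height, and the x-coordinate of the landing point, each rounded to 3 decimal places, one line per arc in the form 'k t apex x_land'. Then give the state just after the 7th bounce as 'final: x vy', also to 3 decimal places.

Arc 1: start y=8.550, vy=22.180 → t=4.879, apex=33.624, x_land=53.525, impact vy=-25.685
  bounce: vy ← 0.76·25.685 = 19.520
Arc 2: start y=0.000, vy=19.520 → t=3.980, apex=19.421, x_land=97.182, impact vy=-19.520
  bounce: vy ← 0.76·19.520 = 14.835
Arc 3: start y=0.000, vy=14.835 → t=3.025, apex=11.218, x_land=130.361, impact vy=-14.835
  bounce: vy ← 0.76·14.835 = 11.275
Arc 4: start y=0.000, vy=11.275 → t=2.299, apex=6.479, x_land=155.578, impact vy=-11.275
  bounce: vy ← 0.76·11.275 = 8.569
Arc 5: start y=0.000, vy=8.569 → t=1.747, apex=3.742, x_land=174.742, impact vy=-8.569
  bounce: vy ← 0.76·8.569 = 6.512
Arc 6: start y=0.000, vy=6.512 → t=1.328, apex=2.162, x_land=189.307, impact vy=-6.512
  bounce: vy ← 0.76·6.512 = 4.949
Arc 7: start y=0.000, vy=4.949 → t=1.009, apex=1.249, x_land=200.376, impact vy=-4.949
  bounce: vy ← 0.76·4.949 = 3.762

1 4.879 33.624 53.525
2 3.980 19.421 97.182
3 3.025 11.218 130.361
4 2.299 6.479 155.578
5 1.747 3.742 174.742
6 1.328 2.162 189.307
7 1.009 1.249 200.376
final: 200.376 3.762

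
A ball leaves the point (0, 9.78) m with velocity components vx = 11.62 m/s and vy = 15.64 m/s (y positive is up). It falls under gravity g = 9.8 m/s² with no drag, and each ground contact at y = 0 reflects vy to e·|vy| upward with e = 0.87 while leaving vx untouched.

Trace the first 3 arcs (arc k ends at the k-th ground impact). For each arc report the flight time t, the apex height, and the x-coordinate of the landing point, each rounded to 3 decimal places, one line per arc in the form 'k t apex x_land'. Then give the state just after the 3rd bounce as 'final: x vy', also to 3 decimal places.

Arc 1: start y=9.780, vy=15.640 → t=3.727, apex=22.260, x_land=43.311, impact vy=-20.888
  bounce: vy ← 0.87·20.888 = 18.172
Arc 2: start y=0.000, vy=18.172 → t=3.709, apex=16.849, x_land=86.406, impact vy=-18.172
  bounce: vy ← 0.87·18.172 = 15.810
Arc 3: start y=0.000, vy=15.810 → t=3.227, apex=12.753, x_land=123.898, impact vy=-15.810
  bounce: vy ← 0.87·15.810 = 13.755

1 3.727 22.260 43.311
2 3.709 16.849 86.406
3 3.227 12.753 123.898
final: 123.898 13.755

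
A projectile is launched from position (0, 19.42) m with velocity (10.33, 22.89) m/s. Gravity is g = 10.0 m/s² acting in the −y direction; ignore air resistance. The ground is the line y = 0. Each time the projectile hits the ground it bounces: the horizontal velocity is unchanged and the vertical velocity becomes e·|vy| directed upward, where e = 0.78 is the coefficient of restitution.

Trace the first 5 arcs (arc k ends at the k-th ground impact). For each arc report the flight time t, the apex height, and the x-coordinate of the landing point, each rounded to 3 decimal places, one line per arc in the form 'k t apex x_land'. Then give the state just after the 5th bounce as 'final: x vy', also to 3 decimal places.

1 5.310 45.618 54.847
2 4.712 27.754 103.522
3 3.675 16.885 141.489
4 2.867 10.273 171.103
5 2.236 6.250 194.202
final: 194.202 8.721

Arc 1: start y=19.420, vy=22.890 → t=5.310, apex=45.618, x_land=54.847, impact vy=-30.205
  bounce: vy ← 0.78·30.205 = 23.560
Arc 2: start y=0.000, vy=23.560 → t=4.712, apex=27.754, x_land=103.522, impact vy=-23.560
  bounce: vy ← 0.78·23.560 = 18.377
Arc 3: start y=0.000, vy=18.377 → t=3.675, apex=16.885, x_land=141.489, impact vy=-18.377
  bounce: vy ← 0.78·18.377 = 14.334
Arc 4: start y=0.000, vy=14.334 → t=2.867, apex=10.273, x_land=171.103, impact vy=-14.334
  bounce: vy ← 0.78·14.334 = 11.180
Arc 5: start y=0.000, vy=11.180 → t=2.236, apex=6.250, x_land=194.202, impact vy=-11.180
  bounce: vy ← 0.78·11.180 = 8.721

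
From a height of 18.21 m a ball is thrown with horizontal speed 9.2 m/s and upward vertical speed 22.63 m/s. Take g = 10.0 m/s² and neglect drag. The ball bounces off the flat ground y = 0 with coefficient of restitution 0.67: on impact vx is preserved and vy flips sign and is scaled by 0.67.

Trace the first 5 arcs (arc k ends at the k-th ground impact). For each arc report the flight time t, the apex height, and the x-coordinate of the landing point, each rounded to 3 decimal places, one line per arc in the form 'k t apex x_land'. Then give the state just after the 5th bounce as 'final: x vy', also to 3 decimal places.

Arc 1: start y=18.210, vy=22.630 → t=5.223, apex=43.816, x_land=48.054, impact vy=-29.603
  bounce: vy ← 0.67·29.603 = 19.834
Arc 2: start y=0.000, vy=19.834 → t=3.967, apex=19.669, x_land=84.548, impact vy=-19.834
  bounce: vy ← 0.67·19.834 = 13.289
Arc 3: start y=0.000, vy=13.289 → t=2.658, apex=8.829, x_land=108.999, impact vy=-13.289
  bounce: vy ← 0.67·13.289 = 8.903
Arc 4: start y=0.000, vy=8.903 → t=1.781, apex=3.964, x_land=125.381, impact vy=-8.903
  bounce: vy ← 0.67·8.903 = 5.965
Arc 5: start y=0.000, vy=5.965 → t=1.193, apex=1.779, x_land=136.358, impact vy=-5.965
  bounce: vy ← 0.67·5.965 = 3.997

1 5.223 43.816 48.054
2 3.967 19.669 84.548
3 2.658 8.829 108.999
4 1.781 3.964 125.381
5 1.193 1.779 136.358
final: 136.358 3.997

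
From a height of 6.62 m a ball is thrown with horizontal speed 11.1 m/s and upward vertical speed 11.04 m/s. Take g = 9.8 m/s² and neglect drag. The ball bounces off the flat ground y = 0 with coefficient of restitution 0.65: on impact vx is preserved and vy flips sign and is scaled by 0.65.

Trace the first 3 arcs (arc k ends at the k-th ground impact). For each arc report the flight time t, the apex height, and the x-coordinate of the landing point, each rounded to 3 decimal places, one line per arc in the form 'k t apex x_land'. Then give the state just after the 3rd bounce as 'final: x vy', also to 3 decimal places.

1 2.745 12.838 30.472
2 2.104 5.424 53.829
3 1.368 2.292 69.011
final: 69.011 4.356

Arc 1: start y=6.620, vy=11.040 → t=2.745, apex=12.838, x_land=30.472, impact vy=-15.863
  bounce: vy ← 0.65·15.863 = 10.311
Arc 2: start y=0.000, vy=10.311 → t=2.104, apex=5.424, x_land=53.829, impact vy=-10.311
  bounce: vy ← 0.65·10.311 = 6.702
Arc 3: start y=0.000, vy=6.702 → t=1.368, apex=2.292, x_land=69.011, impact vy=-6.702
  bounce: vy ← 0.65·6.702 = 4.356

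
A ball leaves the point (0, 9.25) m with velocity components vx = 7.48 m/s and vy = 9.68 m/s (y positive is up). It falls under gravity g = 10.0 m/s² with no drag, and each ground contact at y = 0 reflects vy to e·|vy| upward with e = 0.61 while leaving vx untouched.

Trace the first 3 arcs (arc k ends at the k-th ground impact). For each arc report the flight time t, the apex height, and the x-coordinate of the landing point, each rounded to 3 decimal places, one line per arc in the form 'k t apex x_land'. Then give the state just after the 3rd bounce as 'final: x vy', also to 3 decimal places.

Arc 1: start y=9.250, vy=9.680 → t=2.637, apex=13.935, x_land=19.728, impact vy=-16.694
  bounce: vy ← 0.61·16.694 = 10.184
Arc 2: start y=0.000, vy=10.184 → t=2.037, apex=5.185, x_land=34.963, impact vy=-10.184
  bounce: vy ← 0.61·10.184 = 6.212
Arc 3: start y=0.000, vy=6.212 → t=1.242, apex=1.929, x_land=44.256, impact vy=-6.212
  bounce: vy ← 0.61·6.212 = 3.789

1 2.637 13.935 19.728
2 2.037 5.185 34.963
3 1.242 1.929 44.256
final: 44.256 3.789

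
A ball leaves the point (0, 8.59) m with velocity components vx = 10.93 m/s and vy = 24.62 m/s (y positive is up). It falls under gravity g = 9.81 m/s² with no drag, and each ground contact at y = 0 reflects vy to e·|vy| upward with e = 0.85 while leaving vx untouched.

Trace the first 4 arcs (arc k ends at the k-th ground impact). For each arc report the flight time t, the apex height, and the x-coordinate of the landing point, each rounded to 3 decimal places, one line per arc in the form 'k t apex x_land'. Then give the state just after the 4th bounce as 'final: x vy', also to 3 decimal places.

Arc 1: start y=8.590, vy=24.620 → t=5.347, apex=39.484, x_land=58.442, impact vy=-27.833
  bounce: vy ← 0.85·27.833 = 23.658
Arc 2: start y=0.000, vy=23.658 → t=4.823, apex=28.527, x_land=111.160, impact vy=-23.658
  bounce: vy ← 0.85·23.658 = 20.109
Arc 3: start y=0.000, vy=20.109 → t=4.100, apex=20.611, x_land=155.970, impact vy=-20.109
  bounce: vy ← 0.85·20.109 = 17.093
Arc 4: start y=0.000, vy=17.093 → t=3.485, apex=14.891, x_land=194.059, impact vy=-17.093
  bounce: vy ← 0.85·17.093 = 14.529

1 5.347 39.484 58.442
2 4.823 28.527 111.160
3 4.100 20.611 155.970
4 3.485 14.891 194.059
final: 194.059 14.529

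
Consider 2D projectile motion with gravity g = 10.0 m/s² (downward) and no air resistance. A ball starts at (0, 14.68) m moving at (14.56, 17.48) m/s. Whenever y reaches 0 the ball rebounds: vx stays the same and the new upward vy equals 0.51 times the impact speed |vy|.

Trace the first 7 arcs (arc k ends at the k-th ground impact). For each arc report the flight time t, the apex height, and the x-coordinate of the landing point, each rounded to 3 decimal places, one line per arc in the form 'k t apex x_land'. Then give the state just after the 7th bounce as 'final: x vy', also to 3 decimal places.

1 4.196 29.958 61.090
2 2.497 7.792 97.442
3 1.273 2.027 115.982
4 0.649 0.527 125.437
5 0.331 0.137 130.259
6 0.169 0.036 132.718
7 0.086 0.009 133.973
final: 133.973 0.220

Arc 1: start y=14.680, vy=17.480 → t=4.196, apex=29.958, x_land=61.090, impact vy=-24.478
  bounce: vy ← 0.51·24.478 = 12.484
Arc 2: start y=0.000, vy=12.484 → t=2.497, apex=7.792, x_land=97.442, impact vy=-12.484
  bounce: vy ← 0.51·12.484 = 6.367
Arc 3: start y=0.000, vy=6.367 → t=1.273, apex=2.027, x_land=115.982, impact vy=-6.367
  bounce: vy ← 0.51·6.367 = 3.247
Arc 4: start y=0.000, vy=3.247 → t=0.649, apex=0.527, x_land=125.437, impact vy=-3.247
  bounce: vy ← 0.51·3.247 = 1.656
Arc 5: start y=0.000, vy=1.656 → t=0.331, apex=0.137, x_land=130.259, impact vy=-1.656
  bounce: vy ← 0.51·1.656 = 0.845
Arc 6: start y=0.000, vy=0.845 → t=0.169, apex=0.036, x_land=132.718, impact vy=-0.845
  bounce: vy ← 0.51·0.845 = 0.431
Arc 7: start y=0.000, vy=0.431 → t=0.086, apex=0.009, x_land=133.973, impact vy=-0.431
  bounce: vy ← 0.51·0.431 = 0.220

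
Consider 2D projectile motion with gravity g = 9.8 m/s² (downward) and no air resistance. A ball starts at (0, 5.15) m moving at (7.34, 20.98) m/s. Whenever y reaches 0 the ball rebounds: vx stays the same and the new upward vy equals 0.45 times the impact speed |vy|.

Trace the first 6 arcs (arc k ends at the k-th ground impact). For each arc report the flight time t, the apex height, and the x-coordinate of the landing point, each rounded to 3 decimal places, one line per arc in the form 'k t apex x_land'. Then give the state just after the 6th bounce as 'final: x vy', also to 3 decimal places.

1 4.514 27.607 33.136
2 2.136 5.590 48.816
3 0.961 1.132 55.872
4 0.433 0.229 59.048
5 0.195 0.046 60.476
6 0.088 0.009 61.119
final: 61.119 0.193

Arc 1: start y=5.150, vy=20.980 → t=4.514, apex=27.607, x_land=33.136, impact vy=-23.262
  bounce: vy ← 0.45·23.262 = 10.468
Arc 2: start y=0.000, vy=10.468 → t=2.136, apex=5.590, x_land=48.816, impact vy=-10.468
  bounce: vy ← 0.45·10.468 = 4.710
Arc 3: start y=0.000, vy=4.710 → t=0.961, apex=1.132, x_land=55.872, impact vy=-4.710
  bounce: vy ← 0.45·4.710 = 2.120
Arc 4: start y=0.000, vy=2.120 → t=0.433, apex=0.229, x_land=59.048, impact vy=-2.120
  bounce: vy ← 0.45·2.120 = 0.954
Arc 5: start y=0.000, vy=0.954 → t=0.195, apex=0.046, x_land=60.476, impact vy=-0.954
  bounce: vy ← 0.45·0.954 = 0.429
Arc 6: start y=0.000, vy=0.429 → t=0.088, apex=0.009, x_land=61.119, impact vy=-0.429
  bounce: vy ← 0.45·0.429 = 0.193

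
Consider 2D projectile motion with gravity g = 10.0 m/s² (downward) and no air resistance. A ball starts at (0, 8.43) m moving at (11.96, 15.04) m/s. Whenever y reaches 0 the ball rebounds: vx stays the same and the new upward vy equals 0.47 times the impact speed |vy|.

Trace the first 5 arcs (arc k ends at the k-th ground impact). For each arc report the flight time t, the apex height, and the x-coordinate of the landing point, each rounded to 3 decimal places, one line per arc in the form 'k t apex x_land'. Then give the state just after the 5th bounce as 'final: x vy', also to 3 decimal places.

Arc 1: start y=8.430, vy=15.040 → t=3.491, apex=19.740, x_land=41.752, impact vy=-19.870
  bounce: vy ← 0.47·19.870 = 9.339
Arc 2: start y=0.000, vy=9.339 → t=1.868, apex=4.361, x_land=64.090, impact vy=-9.339
  bounce: vy ← 0.47·9.339 = 4.389
Arc 3: start y=0.000, vy=4.389 → t=0.878, apex=0.963, x_land=74.589, impact vy=-4.389
  bounce: vy ← 0.47·4.389 = 2.063
Arc 4: start y=0.000, vy=2.063 → t=0.413, apex=0.213, x_land=79.524, impact vy=-2.063
  bounce: vy ← 0.47·2.063 = 0.970
Arc 5: start y=0.000, vy=0.970 → t=0.194, apex=0.047, x_land=81.843, impact vy=-0.970
  bounce: vy ← 0.47·0.970 = 0.456

1 3.491 19.740 41.752
2 1.868 4.361 64.090
3 0.878 0.963 74.589
4 0.413 0.213 79.524
5 0.194 0.047 81.843
final: 81.843 0.456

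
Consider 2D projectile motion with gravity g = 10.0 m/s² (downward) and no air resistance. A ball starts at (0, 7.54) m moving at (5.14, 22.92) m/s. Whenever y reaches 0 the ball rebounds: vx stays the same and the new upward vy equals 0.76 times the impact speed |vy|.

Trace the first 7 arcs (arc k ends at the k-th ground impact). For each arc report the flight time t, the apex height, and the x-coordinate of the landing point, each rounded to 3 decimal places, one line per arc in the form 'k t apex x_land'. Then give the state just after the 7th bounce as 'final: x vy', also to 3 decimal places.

Arc 1: start y=7.540, vy=22.920 → t=4.892, apex=33.806, x_land=25.146, impact vy=-26.002
  bounce: vy ← 0.76·26.002 = 19.762
Arc 2: start y=0.000, vy=19.762 → t=3.952, apex=19.527, x_land=45.461, impact vy=-19.762
  bounce: vy ← 0.76·19.762 = 15.019
Arc 3: start y=0.000, vy=15.019 → t=3.004, apex=11.279, x_land=60.901, impact vy=-15.019
  bounce: vy ← 0.76·15.019 = 11.414
Arc 4: start y=0.000, vy=11.414 → t=2.283, apex=6.514, x_land=72.635, impact vy=-11.414
  bounce: vy ← 0.76·11.414 = 8.675
Arc 5: start y=0.000, vy=8.675 → t=1.735, apex=3.763, x_land=81.553, impact vy=-8.675
  bounce: vy ← 0.76·8.675 = 6.593
Arc 6: start y=0.000, vy=6.593 → t=1.319, apex=2.173, x_land=88.330, impact vy=-6.593
  bounce: vy ← 0.76·6.593 = 5.011
Arc 7: start y=0.000, vy=5.011 → t=1.002, apex=1.255, x_land=93.481, impact vy=-5.011
  bounce: vy ← 0.76·5.011 = 3.808

1 4.892 33.806 25.146
2 3.952 19.527 45.461
3 3.004 11.279 60.901
4 2.283 6.514 72.635
5 1.735 3.763 81.553
6 1.319 2.173 88.330
7 1.002 1.255 93.481
final: 93.481 3.808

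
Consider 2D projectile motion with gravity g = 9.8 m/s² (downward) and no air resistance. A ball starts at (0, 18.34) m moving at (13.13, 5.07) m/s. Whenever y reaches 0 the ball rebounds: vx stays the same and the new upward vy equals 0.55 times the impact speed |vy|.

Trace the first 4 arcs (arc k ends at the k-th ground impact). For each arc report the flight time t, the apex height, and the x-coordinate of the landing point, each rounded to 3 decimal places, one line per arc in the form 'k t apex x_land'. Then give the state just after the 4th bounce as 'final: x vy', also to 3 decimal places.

Arc 1: start y=18.340, vy=5.070 → t=2.520, apex=19.651, x_land=33.087, impact vy=-19.626
  bounce: vy ← 0.55·19.626 = 10.794
Arc 2: start y=0.000, vy=10.794 → t=2.203, apex=5.945, x_land=62.011, impact vy=-10.794
  bounce: vy ← 0.55·10.794 = 5.937
Arc 3: start y=0.000, vy=5.937 → t=1.212, apex=1.798, x_land=77.919, impact vy=-5.937
  bounce: vy ← 0.55·5.937 = 3.265
Arc 4: start y=0.000, vy=3.265 → t=0.666, apex=0.544, x_land=86.669, impact vy=-3.265
  bounce: vy ← 0.55·3.265 = 1.796

1 2.520 19.651 33.087
2 2.203 5.945 62.011
3 1.212 1.798 77.919
4 0.666 0.544 86.669
final: 86.669 1.796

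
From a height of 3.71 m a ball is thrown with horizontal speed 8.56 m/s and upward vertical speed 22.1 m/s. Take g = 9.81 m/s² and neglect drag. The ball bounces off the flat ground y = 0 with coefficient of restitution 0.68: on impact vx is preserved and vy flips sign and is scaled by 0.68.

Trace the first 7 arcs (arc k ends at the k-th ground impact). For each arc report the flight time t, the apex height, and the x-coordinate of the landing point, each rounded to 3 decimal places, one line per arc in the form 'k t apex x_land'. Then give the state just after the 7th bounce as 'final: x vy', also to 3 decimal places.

1 4.668 28.603 39.955
2 3.284 13.226 68.068
3 2.233 6.116 87.184
4 1.519 2.828 100.184
5 1.033 1.308 109.023
6 0.702 0.605 115.034
7 0.477 0.280 119.122
final: 119.122 1.593

Arc 1: start y=3.710, vy=22.100 → t=4.668, apex=28.603, x_land=39.955, impact vy=-23.690
  bounce: vy ← 0.68·23.690 = 16.109
Arc 2: start y=0.000, vy=16.109 → t=3.284, apex=13.226, x_land=68.068, impact vy=-16.109
  bounce: vy ← 0.68·16.109 = 10.954
Arc 3: start y=0.000, vy=10.954 → t=2.233, apex=6.116, x_land=87.184, impact vy=-10.954
  bounce: vy ← 0.68·10.954 = 7.449
Arc 4: start y=0.000, vy=7.449 → t=1.519, apex=2.828, x_land=100.184, impact vy=-7.449
  bounce: vy ← 0.68·7.449 = 5.065
Arc 5: start y=0.000, vy=5.065 → t=1.033, apex=1.308, x_land=109.023, impact vy=-5.065
  bounce: vy ← 0.68·5.065 = 3.444
Arc 6: start y=0.000, vy=3.444 → t=0.702, apex=0.605, x_land=115.034, impact vy=-3.444
  bounce: vy ← 0.68·3.444 = 2.342
Arc 7: start y=0.000, vy=2.342 → t=0.477, apex=0.280, x_land=119.122, impact vy=-2.342
  bounce: vy ← 0.68·2.342 = 1.593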